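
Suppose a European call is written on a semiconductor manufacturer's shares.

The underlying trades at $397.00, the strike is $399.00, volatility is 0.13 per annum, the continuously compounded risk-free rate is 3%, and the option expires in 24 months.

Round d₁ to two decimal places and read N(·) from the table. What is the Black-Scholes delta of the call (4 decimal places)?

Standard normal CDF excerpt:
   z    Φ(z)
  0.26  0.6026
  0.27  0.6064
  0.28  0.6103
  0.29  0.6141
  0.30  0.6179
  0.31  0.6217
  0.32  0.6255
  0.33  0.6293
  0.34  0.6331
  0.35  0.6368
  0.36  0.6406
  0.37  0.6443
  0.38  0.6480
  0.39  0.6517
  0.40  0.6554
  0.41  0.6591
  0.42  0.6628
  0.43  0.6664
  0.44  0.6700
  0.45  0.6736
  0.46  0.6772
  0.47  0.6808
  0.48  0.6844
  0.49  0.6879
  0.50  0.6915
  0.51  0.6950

0.6517

σ√T = 0.13 × 1.4142 = 0.1838
d₁ = [ln(397/399) + (0.03 + 0.13²/2)·2] / 0.1838 = [-0.0050 + 0.0769] / 0.1838 = 0.3909 ≈ 0.39
N(d₁) = N(0.39) = 0.6517
Δ_call = N(d₁) = 0.6517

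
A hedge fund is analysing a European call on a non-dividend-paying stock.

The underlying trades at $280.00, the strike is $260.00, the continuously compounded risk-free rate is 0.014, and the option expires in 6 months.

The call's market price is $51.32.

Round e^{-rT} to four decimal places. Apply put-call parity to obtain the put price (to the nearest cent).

$29.50

e^(−rT) = e^(−0.014·0.5) = 0.9930
Put-call parity: C − P = S − K·e^(−rT) = 280 − 260·0.9930 = 280 − 258.1800 = 21.8200
P = C − (C − P) = 51.32 − (21.8200) = 29.5000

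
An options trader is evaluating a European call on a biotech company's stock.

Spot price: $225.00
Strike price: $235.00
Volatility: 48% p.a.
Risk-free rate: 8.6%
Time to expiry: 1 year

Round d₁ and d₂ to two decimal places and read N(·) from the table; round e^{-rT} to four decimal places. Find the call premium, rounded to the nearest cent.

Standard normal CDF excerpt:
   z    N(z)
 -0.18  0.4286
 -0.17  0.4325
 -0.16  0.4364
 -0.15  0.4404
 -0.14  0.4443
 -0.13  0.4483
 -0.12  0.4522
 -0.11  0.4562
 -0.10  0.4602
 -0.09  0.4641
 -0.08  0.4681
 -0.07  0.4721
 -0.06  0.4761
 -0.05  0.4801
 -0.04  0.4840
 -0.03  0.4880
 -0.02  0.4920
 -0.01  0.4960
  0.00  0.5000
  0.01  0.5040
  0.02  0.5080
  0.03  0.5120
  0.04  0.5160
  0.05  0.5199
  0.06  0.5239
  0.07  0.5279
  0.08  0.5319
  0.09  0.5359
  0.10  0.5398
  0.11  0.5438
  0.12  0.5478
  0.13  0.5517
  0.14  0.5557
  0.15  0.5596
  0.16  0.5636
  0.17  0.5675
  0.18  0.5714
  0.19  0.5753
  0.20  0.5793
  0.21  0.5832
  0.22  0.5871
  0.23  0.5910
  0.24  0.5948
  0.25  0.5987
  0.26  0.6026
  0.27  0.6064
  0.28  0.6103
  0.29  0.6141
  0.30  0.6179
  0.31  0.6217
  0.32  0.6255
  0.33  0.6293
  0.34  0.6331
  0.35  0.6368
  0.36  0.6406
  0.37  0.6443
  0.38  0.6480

σ√T = 0.48·√1 = 0.4800
d₁ = [ln(225/235) + (0.086 + 0.48²/2)·1] / 0.4800 = [-0.0435 + 0.2012] / 0.4800 = 0.3286 ⇒ 0.33
d₂ = d₁ − σ√T = 0.3286 − 0.4800 = -0.1514 ⇒ -0.15
e^(−rT) = e^(−0.086·1) = 0.9176
C = 225·N(0.33) − 235·0.9176·N(-0.15) = 225·0.6293 − 235·0.9176·0.4404 = 141.5925 − 94.9661 = 46.6264

$46.63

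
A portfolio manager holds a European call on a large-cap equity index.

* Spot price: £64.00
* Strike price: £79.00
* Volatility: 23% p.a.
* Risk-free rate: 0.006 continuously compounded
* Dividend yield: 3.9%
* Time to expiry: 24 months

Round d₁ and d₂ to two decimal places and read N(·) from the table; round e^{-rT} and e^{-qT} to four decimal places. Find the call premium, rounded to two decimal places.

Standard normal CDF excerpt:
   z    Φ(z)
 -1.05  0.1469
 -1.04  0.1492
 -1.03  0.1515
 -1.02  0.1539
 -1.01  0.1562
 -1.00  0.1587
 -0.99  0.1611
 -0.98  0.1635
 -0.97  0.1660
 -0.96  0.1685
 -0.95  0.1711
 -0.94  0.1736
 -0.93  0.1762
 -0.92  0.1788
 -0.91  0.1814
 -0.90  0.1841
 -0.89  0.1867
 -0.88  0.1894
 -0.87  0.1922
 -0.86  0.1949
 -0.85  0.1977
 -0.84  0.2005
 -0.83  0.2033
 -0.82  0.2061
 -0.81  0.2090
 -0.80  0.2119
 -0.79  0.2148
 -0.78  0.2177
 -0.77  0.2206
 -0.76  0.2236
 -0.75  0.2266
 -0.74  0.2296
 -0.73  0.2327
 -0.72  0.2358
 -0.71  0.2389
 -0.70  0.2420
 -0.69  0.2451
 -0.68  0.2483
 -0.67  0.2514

£2.32

σ√T = 0.23·√2 = 0.3253
d₁ = [ln(64/79) + (0.006 − 0.039 + 0.23²/2)·2] / 0.3253 = [-0.2106 − 0.0131] / 0.3253 = -0.6876 ⇒ -0.69
d₂ = d₁ − σ√T = -0.6876 − 0.3253 = -1.0129 ⇒ -1.01
e^(−qT) = e^(−0.039·2) = 0.9250;  e^(−rT) = e^(−0.006·2) = 0.9881
N(d₁) = N(-0.69) = 0.2451;  N(d₂) = N(-1.01) = 0.1562
C = 64·0.9250·0.2451 − 79·0.9881·0.1562 = 14.5099 − 12.1930 = 2.3170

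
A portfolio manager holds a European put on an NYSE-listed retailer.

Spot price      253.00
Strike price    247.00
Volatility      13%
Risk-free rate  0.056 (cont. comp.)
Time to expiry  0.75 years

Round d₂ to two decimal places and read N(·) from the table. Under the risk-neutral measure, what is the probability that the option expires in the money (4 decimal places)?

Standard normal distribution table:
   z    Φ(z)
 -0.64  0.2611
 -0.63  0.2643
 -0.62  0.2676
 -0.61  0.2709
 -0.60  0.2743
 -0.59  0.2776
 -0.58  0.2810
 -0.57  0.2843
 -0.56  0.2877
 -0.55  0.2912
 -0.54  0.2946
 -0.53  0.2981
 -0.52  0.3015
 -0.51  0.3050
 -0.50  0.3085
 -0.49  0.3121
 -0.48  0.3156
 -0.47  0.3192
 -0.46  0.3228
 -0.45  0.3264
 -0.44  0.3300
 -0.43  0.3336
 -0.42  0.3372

0.2981

σ√T = 0.13·√0.75 = 0.1126
d₁ = [ln(253/247) + (0.056 + 0.13²/2)·0.75] / 0.1126 = [0.0240 + 0.0483] / 0.1126 = 0.6425 ≈ 0.64
d₂ = d₁ − σ√T = 0.6425 − 0.1126 = 0.5300 ≈ 0.53
Pr(exercise) under Q = N(−d₂) = N(-0.53) = 0.2981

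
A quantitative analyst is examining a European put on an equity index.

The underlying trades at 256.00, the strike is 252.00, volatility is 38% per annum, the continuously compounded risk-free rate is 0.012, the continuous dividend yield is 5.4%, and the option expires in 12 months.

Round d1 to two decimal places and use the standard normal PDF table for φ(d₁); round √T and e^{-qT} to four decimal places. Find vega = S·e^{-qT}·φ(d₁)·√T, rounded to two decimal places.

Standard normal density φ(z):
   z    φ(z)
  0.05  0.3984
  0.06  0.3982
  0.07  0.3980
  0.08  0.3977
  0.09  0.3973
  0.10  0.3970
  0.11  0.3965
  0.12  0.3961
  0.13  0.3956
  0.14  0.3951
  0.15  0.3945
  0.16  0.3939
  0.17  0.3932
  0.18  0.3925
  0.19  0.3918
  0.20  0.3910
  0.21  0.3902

96.07

σ√T = 0.38 × 1.0000 = 0.3800
ln(S/K) + (r − q + σ²/2)T = ln(256/252) + (0.012 − 0.054 + 0.38²/2)·1 = 0.0157 + 0.0302 = 0.0459
d₁ = 0.0459 / 0.3800 = 0.1209 ≈ 0.12
√T = √1 = 1.0000
φ(d₁) = φ(0.12) = 0.3961
e^(−qT) = e^(−0.054·1) = 0.9474
vega = S·e^(−qT)·φ(d₁)·√T = 256·0.9474·0.3961·1.0000 = 96.0679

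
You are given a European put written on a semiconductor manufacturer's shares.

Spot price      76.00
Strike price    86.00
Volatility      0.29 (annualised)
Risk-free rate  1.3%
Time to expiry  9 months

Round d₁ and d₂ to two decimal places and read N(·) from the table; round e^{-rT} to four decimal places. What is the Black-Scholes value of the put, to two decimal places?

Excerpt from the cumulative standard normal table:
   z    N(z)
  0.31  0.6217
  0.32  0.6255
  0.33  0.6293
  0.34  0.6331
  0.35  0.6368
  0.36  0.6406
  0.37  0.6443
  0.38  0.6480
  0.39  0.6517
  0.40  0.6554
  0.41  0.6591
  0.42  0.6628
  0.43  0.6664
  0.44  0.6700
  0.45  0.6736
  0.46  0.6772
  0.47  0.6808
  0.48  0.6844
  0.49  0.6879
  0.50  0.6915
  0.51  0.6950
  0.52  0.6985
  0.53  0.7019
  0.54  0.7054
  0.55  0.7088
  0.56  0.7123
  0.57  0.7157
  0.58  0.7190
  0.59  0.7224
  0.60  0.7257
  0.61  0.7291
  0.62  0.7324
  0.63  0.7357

T = 0.75;  σ√T = 0.2511
d₁ = [ln(76/86) + (0.013 + 0.29²/2)·0.75] / 0.2511 = [-0.1236 + 0.0413] / 0.2511 = -0.3278 which rounds to -0.33
d₂ = d₁ − σ√T = -0.3278 − 0.2511 = -0.5789 which rounds to -0.58
e^(−rT) = e^(−0.013·0.75) = 0.9903
N(−d₂) = N(0.58) = 0.7190;  N(−d₁) = N(0.33) = 0.6293
P = 86·0.9903·0.7190 − 76·0.6293 = 61.2342 − 47.8268 = 13.4074

13.41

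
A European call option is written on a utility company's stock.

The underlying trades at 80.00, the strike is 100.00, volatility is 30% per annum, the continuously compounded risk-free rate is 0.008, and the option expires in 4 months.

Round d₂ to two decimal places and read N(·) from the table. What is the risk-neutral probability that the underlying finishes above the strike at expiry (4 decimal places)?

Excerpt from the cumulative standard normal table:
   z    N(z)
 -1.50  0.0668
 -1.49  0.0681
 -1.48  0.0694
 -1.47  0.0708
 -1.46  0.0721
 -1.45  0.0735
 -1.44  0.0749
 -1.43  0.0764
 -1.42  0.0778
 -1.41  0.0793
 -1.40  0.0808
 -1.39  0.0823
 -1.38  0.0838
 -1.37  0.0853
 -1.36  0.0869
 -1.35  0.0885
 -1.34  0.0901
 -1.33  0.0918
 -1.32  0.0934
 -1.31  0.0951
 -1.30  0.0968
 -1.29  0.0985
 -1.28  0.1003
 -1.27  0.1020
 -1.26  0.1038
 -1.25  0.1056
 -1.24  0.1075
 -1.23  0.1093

0.0869

σ√T = 0.3·√0.3333 = 0.1732
d₁ = [ln(80/100) + (0.008 + 0.3²/2)·0.3333] / 0.1732 = [-0.2231 + 0.0177] / 0.1732 = -1.1863 ⇒ -1.19
d₂ = d₁ − σ√T = -1.1863 − 0.1732 = -1.3595 ⇒ -1.36
Risk-neutral Pr[S_T > K] = N(d₂) = N(-1.36) = 0.0869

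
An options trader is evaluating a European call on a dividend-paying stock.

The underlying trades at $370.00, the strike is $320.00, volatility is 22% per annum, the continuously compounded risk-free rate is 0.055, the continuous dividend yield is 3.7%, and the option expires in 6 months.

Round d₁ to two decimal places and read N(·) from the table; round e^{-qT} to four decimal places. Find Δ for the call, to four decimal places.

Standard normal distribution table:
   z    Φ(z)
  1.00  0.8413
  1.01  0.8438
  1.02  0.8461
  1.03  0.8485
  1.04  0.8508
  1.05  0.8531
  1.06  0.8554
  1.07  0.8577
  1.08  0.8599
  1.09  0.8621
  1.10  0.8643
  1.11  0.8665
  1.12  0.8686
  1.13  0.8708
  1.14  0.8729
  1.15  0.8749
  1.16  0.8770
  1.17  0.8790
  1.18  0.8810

0.8420

σ√T = 0.22 × 0.7071 = 0.1556
ln(S/K) + (r − q + σ²/2)T = ln(370/320) + (0.055 − 0.037 + 0.22²/2)·0.5 = 0.1452 + 0.0211 = 0.1663
d₁ = 0.1663 / 0.1556 = 1.0689 → 1.07
N(d₁) = N(1.07) = 0.8577
Δ_call = exp(−qT)·N(d₁) = 0.9817·0.8577 = 0.8420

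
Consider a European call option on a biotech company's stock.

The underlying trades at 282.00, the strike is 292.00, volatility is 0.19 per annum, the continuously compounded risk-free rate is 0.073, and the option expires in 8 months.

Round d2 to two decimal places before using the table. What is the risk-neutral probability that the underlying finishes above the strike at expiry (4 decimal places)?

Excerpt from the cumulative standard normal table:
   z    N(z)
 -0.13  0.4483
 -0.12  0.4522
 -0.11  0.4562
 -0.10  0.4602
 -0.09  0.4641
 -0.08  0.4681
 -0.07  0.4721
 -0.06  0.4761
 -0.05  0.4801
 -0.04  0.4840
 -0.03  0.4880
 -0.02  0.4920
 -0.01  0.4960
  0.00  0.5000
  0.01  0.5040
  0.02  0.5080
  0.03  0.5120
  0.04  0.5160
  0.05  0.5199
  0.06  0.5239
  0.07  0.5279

0.5040

σ√T = 0.19·√0.6667 = 0.1551
ln(S/K) + (r + σ²/2)T = ln(282/292) + (0.073 + 0.19²/2)·0.6667 = -0.0348 + 0.0607 = 0.0259
d₁ = 0.0259 / 0.1551 = 0.1667 which rounds to 0.17
d₂ = d₁ − σ√T = 0.1667 − 0.1551 = 0.0115 which rounds to 0.01
Pr(exercise) under Q = N(d₂) = 0.5040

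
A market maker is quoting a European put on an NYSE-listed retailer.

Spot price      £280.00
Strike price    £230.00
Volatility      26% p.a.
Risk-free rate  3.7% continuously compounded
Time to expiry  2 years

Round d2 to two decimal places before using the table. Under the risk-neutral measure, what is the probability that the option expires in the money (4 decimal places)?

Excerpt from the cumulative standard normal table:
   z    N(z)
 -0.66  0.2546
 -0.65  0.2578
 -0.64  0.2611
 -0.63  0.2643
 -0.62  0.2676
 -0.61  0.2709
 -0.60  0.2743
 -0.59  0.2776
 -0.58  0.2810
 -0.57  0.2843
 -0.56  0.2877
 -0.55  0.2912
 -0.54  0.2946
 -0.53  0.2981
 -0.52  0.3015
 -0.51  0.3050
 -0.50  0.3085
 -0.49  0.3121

σ√T = 0.26 × 1.4142 = 0.3677
d₁ = [ln(280/230) + (0.037 + ½·0.26²)·2] / (σ√T) = (0.1967 + 0.1416) / 0.3677 = 0.9201 which rounds to 0.92
d₂ = 0.9201 − 0.3677 = 0.5524 which rounds to 0.55
Pr(exercise) under Q = N(−d₂) = N(-0.55) = 0.2912

0.2912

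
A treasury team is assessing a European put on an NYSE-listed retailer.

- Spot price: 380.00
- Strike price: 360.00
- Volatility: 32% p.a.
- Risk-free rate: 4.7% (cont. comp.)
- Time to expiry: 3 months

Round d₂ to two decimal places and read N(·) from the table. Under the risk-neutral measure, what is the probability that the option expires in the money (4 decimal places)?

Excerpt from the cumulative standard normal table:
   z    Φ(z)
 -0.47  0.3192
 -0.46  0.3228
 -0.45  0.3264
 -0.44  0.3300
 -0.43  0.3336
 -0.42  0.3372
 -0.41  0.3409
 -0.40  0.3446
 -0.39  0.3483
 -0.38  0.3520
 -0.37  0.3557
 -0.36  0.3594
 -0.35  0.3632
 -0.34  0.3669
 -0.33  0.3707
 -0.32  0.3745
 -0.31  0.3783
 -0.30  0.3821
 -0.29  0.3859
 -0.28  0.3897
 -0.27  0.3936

T = 0.25;  σ√T = 0.1600
d₁ = [ln(380/360) + (0.047 + 0.32²/2)·0.25] / 0.1600 = [0.0541 + 0.0246] / 0.1600 = 0.4914 → 0.49
d₂ = d₁ − σ√T = 0.4914 − 0.1600 = 0.3314 → 0.33
Risk-neutral Pr[S_T < K] = N(−d₂) = N(-0.33) = 0.3707

0.3707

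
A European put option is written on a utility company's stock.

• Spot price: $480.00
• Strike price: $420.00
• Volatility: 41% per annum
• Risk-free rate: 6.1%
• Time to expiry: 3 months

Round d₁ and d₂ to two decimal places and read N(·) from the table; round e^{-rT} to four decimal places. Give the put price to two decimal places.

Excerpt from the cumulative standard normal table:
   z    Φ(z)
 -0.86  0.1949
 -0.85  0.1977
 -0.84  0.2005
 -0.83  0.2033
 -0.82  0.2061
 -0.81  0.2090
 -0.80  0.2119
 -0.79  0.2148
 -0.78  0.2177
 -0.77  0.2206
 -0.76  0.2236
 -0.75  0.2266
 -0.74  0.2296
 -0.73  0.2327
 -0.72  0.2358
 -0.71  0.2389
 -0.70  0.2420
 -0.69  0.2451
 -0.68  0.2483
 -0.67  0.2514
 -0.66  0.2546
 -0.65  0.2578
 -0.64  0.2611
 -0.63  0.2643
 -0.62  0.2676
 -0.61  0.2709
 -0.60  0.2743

$13.11

σ√T = 0.41 × 0.5000 = 0.2050
d₁ = [ln(480/420) + (0.061 + 0.41²/2)·0.25] / 0.2050 = [0.1335 + 0.0363] / 0.2050 = 0.8283 which rounds to 0.83
d₂ = d₁ − σ√T = 0.8283 − 0.2050 = 0.6233 which rounds to 0.62
e^(−rT) = e^(−0.061·0.25) = 0.9849
N(−d₂) = N(-0.62) = 0.2676;  N(−d₁) = N(-0.83) = 0.2033
P = 420·0.9849·0.2676 − 480·0.2033 = 110.6949 − 97.5840 = 13.1109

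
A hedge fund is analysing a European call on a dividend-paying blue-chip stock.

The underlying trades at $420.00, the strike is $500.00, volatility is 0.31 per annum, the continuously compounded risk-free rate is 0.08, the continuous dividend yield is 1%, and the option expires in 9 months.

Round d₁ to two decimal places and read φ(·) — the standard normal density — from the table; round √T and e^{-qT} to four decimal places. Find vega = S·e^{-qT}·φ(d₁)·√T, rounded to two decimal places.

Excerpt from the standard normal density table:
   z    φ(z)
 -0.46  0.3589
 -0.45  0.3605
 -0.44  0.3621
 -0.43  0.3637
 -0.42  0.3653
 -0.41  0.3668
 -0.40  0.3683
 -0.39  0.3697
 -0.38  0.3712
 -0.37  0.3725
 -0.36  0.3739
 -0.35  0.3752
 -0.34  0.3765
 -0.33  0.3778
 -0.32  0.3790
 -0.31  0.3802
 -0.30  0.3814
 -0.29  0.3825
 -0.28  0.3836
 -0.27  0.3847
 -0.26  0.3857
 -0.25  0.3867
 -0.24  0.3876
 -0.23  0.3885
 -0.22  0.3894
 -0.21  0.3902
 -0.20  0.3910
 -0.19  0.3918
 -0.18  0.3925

σ√T = 0.31 × 0.8660 = 0.2685
d₁ = [ln(420/500) + (0.08 − 0.01 + ½·0.31²)·0.75] / (σ√T) = (-0.1744 + 0.0885) / 0.2685 = -0.3197 ≈ -0.32
√T = √0.75 = 0.8660
φ(d₁) = φ(-0.32) = 0.3790
exp(−qT) = exp(−0.01·0.75) = 0.9925
vega = S·exp(−qT)·φ(d₁)·√T = 420·0.9925·0.3790·0.8660 = 136.8160

136.82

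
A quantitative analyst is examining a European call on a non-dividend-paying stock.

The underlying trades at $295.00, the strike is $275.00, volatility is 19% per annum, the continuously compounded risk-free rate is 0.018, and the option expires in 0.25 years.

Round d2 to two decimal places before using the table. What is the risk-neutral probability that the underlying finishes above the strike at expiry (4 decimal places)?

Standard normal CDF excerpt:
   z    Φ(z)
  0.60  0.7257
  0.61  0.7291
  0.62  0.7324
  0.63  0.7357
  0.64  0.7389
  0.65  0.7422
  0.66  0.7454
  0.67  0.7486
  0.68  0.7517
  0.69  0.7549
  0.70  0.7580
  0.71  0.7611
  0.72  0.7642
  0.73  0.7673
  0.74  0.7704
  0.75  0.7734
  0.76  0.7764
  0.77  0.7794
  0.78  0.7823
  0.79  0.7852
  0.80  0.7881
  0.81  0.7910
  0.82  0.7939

0.7704

σ√T = 0.19·√0.25 = 0.0950
ln(S/K) + (r + σ²/2)T = ln(295/275) + (0.018 + 0.19²/2)·0.25 = 0.0702 + 0.0090 = 0.0792
d₁ = 0.0792 / 0.0950 = 0.8339 ⇒ 0.83
d₂ = d₁ − σ√T = 0.8339 − 0.0950 = 0.7389 ⇒ 0.74
Risk-neutral Pr[S_T > K] = N(d₂) = N(0.74) = 0.7704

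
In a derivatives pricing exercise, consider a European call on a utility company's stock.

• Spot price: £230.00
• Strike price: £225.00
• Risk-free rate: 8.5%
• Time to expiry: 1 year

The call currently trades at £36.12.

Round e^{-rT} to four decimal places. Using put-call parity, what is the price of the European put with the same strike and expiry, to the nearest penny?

£12.78

exp(−rT) = exp(−0.085·1) = 0.9185
Put-call parity: C − P = S − K·e^(−rT) = 230 − 225·0.9185 = 230 − 206.6625 = 23.3375
P = C − (C − P) = 36.12 − (23.3375) = 12.7825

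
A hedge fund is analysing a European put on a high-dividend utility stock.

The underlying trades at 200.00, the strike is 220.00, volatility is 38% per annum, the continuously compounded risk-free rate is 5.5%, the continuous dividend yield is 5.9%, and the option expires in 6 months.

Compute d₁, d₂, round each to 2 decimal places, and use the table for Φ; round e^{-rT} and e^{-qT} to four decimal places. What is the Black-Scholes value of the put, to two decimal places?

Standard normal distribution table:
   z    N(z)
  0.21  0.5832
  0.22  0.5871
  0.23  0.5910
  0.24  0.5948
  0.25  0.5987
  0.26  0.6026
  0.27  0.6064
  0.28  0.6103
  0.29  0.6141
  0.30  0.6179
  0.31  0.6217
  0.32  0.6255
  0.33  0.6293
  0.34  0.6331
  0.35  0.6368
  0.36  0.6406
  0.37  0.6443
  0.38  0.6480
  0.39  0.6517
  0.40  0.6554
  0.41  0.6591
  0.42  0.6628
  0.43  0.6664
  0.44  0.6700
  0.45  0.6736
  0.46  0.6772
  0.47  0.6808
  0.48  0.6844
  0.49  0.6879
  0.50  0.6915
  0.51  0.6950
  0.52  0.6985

σ√T = 0.38·√0.5 = 0.2687
d₁ = [ln(200/220) + (0.055 − 0.059 + ½·0.38²)·0.5] / (σ√T) = (-0.0953 + 0.0341) / 0.2687 = -0.2278 ⇒ -0.23
d₂ = -0.2278 − 0.2687 = -0.4965 ⇒ -0.50
exp(−qT) = exp(−0.059·0.5) = 0.9709;  exp(−rT) = exp(−0.055·0.5) = 0.9729
N(−d₂) = N(0.50) = 0.6915;  N(−d₁) = N(0.23) = 0.5910
P = 220·0.9729·0.6915 − 200·0.9709·0.5910 = 148.0073 − 114.7604 = 33.2469

33.25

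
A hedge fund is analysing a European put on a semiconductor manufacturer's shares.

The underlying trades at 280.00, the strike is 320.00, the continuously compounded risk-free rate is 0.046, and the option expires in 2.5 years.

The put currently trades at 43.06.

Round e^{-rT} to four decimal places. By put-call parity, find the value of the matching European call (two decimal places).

e^(−rT) = e^(−0.046·2.5) = 0.8914
Put-call parity: C − P = S − K·e^(−rT) = 280 − 320·0.8914 = 280 − 285.2480 = -5.2480
C = P + (C − P) = 43.06 + (-5.2480) = 37.8120

37.81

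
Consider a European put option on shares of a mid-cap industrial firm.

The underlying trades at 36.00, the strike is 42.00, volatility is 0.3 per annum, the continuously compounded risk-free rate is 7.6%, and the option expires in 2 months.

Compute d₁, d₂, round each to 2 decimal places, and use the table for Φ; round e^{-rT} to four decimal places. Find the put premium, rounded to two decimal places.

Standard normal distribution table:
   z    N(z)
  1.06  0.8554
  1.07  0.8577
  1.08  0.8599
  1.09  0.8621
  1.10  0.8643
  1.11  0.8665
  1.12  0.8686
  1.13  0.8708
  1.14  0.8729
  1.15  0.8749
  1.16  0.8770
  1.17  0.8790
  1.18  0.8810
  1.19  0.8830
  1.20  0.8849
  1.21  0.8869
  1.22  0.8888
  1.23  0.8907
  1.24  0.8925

5.82

σ√T = 0.3 × 0.4082 = 0.1225
ln(S/K) + (r + σ²/2)T = ln(36/42) + (0.076 + 0.3²/2)·0.1667 = -0.1542 + 0.0202 = -0.1340
d₁ = -0.1340 / 0.1225 = -1.0940 → -1.09
d₂ = d₁ − σ√T = -1.0940 − 0.1225 = -1.2164 → -1.22
exp(−rT) = exp(−0.076·0.1667) = 0.9874
N(−d₂) = N(1.22) = 0.8888;  N(−d₁) = N(1.09) = 0.8621
P = 42·0.9874·0.8888 − 36·0.8621 = 36.8592 − 31.0356 = 5.8236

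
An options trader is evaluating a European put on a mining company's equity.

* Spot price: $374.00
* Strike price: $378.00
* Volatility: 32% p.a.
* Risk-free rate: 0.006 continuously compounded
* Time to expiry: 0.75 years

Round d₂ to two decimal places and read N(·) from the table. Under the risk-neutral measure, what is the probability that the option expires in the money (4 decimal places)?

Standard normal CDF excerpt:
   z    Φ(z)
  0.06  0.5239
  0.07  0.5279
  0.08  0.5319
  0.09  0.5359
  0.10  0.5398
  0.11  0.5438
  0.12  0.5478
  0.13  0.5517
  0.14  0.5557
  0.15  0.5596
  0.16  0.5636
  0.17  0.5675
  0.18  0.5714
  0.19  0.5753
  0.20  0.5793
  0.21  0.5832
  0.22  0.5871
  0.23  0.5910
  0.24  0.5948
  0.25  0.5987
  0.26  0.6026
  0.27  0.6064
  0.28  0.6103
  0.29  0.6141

0.5636

σ√T = 0.32 × 0.8660 = 0.2771
ln(S/K) + (r + σ²/2)T = ln(374/378) + (0.006 + 0.32²/2)·0.75 = -0.0106 + 0.0429 = 0.0323
d₁ = 0.0323 / 0.2771 = 0.1164 which rounds to 0.12
d₂ = d₁ − σ√T = 0.1164 − 0.2771 = -0.1607 which rounds to -0.16
Risk-neutral Pr[S_T < K] = N(−d₂) = N(0.16) = 0.5636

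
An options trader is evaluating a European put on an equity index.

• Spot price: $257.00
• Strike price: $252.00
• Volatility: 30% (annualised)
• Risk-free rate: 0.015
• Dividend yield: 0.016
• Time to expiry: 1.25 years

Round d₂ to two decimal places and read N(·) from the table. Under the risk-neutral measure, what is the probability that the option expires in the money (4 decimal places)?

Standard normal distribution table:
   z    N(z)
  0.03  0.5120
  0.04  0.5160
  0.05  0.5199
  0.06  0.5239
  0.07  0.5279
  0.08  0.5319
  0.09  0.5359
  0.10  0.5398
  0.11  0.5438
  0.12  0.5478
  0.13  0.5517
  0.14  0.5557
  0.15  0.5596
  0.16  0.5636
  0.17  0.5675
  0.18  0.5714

σ√T = 0.3 × 1.1180 = 0.3354
ln(S/K) + (r − q + σ²/2)T = ln(257/252) + (0.015 − 0.016 + 0.3²/2)·1.25 = 0.0196 + 0.0550 = 0.0746
d₁ = 0.0746 / 0.3354 = 0.2226 ⇒ 0.22
d₂ = d₁ − σ√T = 0.2226 − 0.3354 = -0.1129 ⇒ -0.11
Risk-neutral Pr[S_T < K] = N(−d₂) = N(0.11) = 0.5438

0.5438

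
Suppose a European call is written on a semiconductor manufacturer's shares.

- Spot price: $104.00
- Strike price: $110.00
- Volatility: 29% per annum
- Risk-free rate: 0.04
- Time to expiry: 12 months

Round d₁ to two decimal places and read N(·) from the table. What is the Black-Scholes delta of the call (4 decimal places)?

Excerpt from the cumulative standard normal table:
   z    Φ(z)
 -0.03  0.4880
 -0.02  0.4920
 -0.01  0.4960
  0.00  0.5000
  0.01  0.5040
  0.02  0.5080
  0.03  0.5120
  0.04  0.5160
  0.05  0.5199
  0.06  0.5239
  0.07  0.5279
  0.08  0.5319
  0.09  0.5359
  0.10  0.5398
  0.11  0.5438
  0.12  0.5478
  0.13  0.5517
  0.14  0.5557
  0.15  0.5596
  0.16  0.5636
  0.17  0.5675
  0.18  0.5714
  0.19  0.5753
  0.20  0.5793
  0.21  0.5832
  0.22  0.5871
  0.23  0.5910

0.5359

σ√T = 0.29·√1 = 0.2900
ln(S/K) + (r + σ²/2)T = ln(104/110) + (0.04 + 0.29²/2)·1 = -0.0561 + 0.0820 = 0.0260
d₁ = 0.0260 / 0.2900 = 0.0895 ≈ 0.09
N(d₁) = N(0.09) = 0.5359
Δ_call = N(d₁) = 0.5359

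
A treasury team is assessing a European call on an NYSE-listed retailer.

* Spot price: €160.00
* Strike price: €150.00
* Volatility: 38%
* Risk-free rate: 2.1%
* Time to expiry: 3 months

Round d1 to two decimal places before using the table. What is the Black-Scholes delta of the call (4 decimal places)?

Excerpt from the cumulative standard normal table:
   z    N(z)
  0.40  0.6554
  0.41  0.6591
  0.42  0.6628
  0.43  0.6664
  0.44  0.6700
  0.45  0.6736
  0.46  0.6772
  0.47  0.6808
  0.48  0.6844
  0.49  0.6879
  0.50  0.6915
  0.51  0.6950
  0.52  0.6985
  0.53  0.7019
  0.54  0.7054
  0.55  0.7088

σ√T = 0.38 × 0.5000 = 0.1900
d₁ = [ln(160/150) + (0.021 + 0.38²/2)·0.25] / 0.1900 = [0.0645 + 0.0233] / 0.1900 = 0.4623 ≈ 0.46
N(d₁) = N(0.46) = 0.6772
Δ_call = N(d₁) = 0.6772

0.6772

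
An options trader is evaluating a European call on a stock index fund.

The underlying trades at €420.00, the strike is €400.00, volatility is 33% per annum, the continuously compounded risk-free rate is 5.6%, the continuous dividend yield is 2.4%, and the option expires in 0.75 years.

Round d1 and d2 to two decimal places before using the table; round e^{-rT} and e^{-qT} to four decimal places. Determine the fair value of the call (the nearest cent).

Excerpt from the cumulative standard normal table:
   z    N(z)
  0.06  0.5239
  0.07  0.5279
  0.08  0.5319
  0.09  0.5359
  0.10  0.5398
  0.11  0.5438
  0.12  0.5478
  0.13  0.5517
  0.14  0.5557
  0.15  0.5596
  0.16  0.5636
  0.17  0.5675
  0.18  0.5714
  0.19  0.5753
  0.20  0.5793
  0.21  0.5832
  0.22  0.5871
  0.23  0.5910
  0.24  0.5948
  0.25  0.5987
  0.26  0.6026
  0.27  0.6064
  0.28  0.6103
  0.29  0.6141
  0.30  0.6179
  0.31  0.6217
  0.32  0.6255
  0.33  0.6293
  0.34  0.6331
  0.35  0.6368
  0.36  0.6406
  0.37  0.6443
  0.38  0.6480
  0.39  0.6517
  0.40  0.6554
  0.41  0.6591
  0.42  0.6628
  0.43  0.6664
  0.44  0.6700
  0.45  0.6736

σ√T = 0.33·√0.75 = 0.2858
ln(S/K) + (r − q + σ²/2)T = ln(420/400) + (0.056 − 0.024 + 0.33²/2)·0.75 = 0.0488 + 0.0648 = 0.1136
d₁ = 0.1136 / 0.2858 = 0.3976 → 0.40
d₂ = d₁ − σ√T = 0.3976 − 0.2858 = 0.1118 → 0.11
exp(−qT) = exp(−0.024·0.75) = 0.9822;  exp(−rT) = exp(−0.056·0.75) = 0.9589
N(d₁) = N(0.40) = 0.6554;  N(d₂) = N(0.11) = 0.5438
C = 420·0.9822·0.6554 − 400·0.9589·0.5438 = 270.3682 − 208.5799 = 61.7883

€61.79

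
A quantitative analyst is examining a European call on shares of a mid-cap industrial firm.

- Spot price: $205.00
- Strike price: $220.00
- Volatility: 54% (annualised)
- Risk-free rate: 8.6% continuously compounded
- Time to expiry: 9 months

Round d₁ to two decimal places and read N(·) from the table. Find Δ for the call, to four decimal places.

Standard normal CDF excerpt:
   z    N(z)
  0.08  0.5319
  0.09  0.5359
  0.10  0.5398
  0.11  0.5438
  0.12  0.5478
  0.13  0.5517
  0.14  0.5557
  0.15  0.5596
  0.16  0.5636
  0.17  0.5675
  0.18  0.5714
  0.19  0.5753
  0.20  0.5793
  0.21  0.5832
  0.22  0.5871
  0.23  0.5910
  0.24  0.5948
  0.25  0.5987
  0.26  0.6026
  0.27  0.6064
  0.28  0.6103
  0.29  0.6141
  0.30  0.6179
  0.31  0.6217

σ√T = 0.54·√0.75 = 0.4677
d₁ = [ln(205/220) + (0.086 + 0.54²/2)·0.75] / 0.4677 = [-0.0706 + 0.1739] / 0.4677 = 0.2207 ⇒ 0.22
N(d₁) = N(0.22) = 0.5871
Δ_call = N(d₁) = 0.5871

0.5871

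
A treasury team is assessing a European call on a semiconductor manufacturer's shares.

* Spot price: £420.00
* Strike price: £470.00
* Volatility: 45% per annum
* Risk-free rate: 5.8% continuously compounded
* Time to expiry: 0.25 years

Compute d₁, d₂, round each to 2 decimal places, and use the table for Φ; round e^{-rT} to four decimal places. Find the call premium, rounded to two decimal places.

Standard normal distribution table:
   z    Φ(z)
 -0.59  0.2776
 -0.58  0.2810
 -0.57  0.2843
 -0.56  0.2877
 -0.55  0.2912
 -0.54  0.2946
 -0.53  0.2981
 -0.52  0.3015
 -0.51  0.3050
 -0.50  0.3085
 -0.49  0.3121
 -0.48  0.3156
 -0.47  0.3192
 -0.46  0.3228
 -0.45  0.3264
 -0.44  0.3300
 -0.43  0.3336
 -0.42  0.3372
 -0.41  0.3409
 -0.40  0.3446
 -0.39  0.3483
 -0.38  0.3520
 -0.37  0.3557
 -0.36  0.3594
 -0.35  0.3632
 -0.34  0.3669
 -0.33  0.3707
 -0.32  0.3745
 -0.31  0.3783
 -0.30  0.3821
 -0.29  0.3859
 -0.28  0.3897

σ√T = 0.45 × 0.5000 = 0.2250
ln(S/K) + (r + σ²/2)T = ln(420/470) + (0.058 + 0.45²/2)·0.25 = -0.1125 + 0.0398 = -0.0727
d₁ = -0.0727 / 0.2250 = -0.3230 → -0.32
d₂ = d₁ − σ√T = -0.3230 − 0.2250 = -0.5480 → -0.55
e^(−rT) = e^(−0.058·0.25) = 0.9856
C = 420·N(-0.32) − 470·0.9856·N(-0.55) = 420·0.3745 − 470·0.9856·0.2912 = 157.2900 − 134.8932 = 22.3968

£22.40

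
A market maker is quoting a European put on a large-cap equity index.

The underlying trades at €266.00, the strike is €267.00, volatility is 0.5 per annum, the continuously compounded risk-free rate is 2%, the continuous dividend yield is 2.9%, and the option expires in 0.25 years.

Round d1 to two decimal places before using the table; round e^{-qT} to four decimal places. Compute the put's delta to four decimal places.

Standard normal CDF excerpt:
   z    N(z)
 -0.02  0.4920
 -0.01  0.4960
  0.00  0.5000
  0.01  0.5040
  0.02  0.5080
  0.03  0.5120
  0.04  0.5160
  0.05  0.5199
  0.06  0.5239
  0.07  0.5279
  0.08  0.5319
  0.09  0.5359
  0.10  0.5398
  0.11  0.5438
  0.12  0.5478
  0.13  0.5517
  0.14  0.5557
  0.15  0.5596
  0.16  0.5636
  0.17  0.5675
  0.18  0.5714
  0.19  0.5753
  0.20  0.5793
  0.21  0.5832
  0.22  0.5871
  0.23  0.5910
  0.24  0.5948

σ√T = 0.5 × 0.5000 = 0.2500
d₁ = [ln(266/267) + (0.02 − 0.029 + 0.5²/2)·0.25] / 0.2500 = [-0.0038 + 0.0290] / 0.2500 = 0.1010 → 0.10
N(d₁) = N(0.10) = 0.5398
Δ_put = exp(−qT)·(N(d₁) − 1) = 0.9928·(0.5398 − 1) = -0.4569

-0.4569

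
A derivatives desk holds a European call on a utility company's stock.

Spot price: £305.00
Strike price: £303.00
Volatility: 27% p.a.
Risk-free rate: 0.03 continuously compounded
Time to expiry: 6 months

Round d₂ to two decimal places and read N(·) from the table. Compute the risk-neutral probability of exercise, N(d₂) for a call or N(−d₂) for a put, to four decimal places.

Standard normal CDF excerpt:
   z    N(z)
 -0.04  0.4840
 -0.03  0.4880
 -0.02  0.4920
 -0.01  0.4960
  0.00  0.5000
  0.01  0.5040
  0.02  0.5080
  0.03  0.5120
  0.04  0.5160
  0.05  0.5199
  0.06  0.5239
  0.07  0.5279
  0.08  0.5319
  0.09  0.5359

σ√T = 0.27·√0.5 = 0.1909
d₁ = [ln(305/303) + (0.03 + 0.27²/2)·0.5] / 0.1909 = [0.0066 + 0.0332] / 0.1909 = 0.2085 ≈ 0.21
d₂ = d₁ − σ√T = 0.2085 − 0.1909 = 0.0176 ≈ 0.02
Pr(exercise) under Q = N(d₂) = 0.5080

0.5080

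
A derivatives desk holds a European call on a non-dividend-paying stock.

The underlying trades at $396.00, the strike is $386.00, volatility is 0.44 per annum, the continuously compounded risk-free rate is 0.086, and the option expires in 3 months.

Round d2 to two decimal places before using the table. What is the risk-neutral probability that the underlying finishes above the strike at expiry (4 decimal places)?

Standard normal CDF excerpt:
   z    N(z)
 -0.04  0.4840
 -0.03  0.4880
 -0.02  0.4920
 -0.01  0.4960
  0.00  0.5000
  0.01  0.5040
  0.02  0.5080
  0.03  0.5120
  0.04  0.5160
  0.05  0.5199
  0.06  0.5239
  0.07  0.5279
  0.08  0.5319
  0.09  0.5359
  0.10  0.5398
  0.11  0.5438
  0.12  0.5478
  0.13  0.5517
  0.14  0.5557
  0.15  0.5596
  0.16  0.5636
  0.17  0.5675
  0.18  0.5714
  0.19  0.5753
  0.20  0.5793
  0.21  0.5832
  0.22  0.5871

0.5398

σ√T = 0.44 × 0.5000 = 0.2200
d₁ = [ln(396/386) + (0.086 + 0.44²/2)·0.25] / 0.2200 = [0.0256 + 0.0457] / 0.2200 = 0.3240 which rounds to 0.32
d₂ = d₁ − σ√T = 0.3240 − 0.2200 = 0.1040 which rounds to 0.10
Pr(exercise) under Q = N(d₂) = 0.5398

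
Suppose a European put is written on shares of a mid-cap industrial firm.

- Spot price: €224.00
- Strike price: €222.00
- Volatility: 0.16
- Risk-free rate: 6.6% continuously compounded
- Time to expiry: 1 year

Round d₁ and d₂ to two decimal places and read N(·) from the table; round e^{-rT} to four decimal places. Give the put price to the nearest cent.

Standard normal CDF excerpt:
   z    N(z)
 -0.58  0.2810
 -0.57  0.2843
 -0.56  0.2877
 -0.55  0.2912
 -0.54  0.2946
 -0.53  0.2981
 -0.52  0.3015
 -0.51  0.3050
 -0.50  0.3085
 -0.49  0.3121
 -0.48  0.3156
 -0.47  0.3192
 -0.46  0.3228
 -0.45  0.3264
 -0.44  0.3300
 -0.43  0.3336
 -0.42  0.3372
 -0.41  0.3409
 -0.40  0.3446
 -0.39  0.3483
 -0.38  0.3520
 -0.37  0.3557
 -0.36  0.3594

σ√T = 0.16·√1 = 0.1600
d₁ = [ln(224/222) + (0.066 + 0.16²/2)·1] / 0.1600 = [0.0090 + 0.0788] / 0.1600 = 0.5486 which rounds to 0.55
d₂ = d₁ − σ√T = 0.5486 − 0.1600 = 0.3886 which rounds to 0.39
e^(−rT) = e^(−0.066·1) = 0.9361
P = 222·0.9361·N(-0.39) − 224·N(-0.55) = 222·0.9361·0.3483 − 224·0.2912 = 72.3817 − 65.2288 = 7.1529

€7.15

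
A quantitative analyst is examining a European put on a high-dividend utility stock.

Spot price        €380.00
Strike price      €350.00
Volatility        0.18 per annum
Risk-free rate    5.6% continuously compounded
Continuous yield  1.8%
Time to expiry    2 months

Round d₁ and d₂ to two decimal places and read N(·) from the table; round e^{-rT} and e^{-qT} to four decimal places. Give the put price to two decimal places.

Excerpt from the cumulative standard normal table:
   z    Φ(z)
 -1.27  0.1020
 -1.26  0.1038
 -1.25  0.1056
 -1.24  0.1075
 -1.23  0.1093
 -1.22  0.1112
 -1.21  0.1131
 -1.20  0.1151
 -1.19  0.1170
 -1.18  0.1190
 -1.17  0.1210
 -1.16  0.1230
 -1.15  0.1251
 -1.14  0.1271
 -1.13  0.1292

€1.23

σ√T = 0.18 × 0.4082 = 0.0735
d₁ = [ln(380/350) + (0.056 − 0.018 + 0.18²/2)·0.1667] / 0.0735 = [0.0822 + 0.0090] / 0.0735 = 1.2420 → 1.24
d₂ = d₁ − σ√T = 1.2420 − 0.0735 = 1.1686 → 1.17
exp(−qT) = exp(−0.018·0.1667) = 0.9970;  exp(−rT) = exp(−0.056·0.1667) = 0.9907
P = 350·0.9907·N(-1.17) − 380·0.9970·N(-1.24) = 350·0.9907·0.1210 − 380·0.9970·0.1075 = 41.9561 − 40.7274 = 1.2287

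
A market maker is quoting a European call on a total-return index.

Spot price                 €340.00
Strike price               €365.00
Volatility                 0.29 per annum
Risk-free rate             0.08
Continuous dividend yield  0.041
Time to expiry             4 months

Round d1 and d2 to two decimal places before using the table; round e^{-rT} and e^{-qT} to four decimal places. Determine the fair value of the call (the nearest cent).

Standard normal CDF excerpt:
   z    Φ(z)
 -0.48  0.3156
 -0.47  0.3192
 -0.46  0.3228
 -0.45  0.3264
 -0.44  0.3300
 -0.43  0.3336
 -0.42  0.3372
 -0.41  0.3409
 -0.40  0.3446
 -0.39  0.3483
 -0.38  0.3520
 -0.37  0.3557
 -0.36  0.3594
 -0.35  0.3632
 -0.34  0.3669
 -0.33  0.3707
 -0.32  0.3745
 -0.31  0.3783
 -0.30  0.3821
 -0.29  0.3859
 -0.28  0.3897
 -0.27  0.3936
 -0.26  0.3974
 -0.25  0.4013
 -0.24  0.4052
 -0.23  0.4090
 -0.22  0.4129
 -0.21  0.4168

€14.72

T = 0.3333;  σ√T = 0.1674
ln(S/K) + (r − q + σ²/2)T = ln(340/365) + (0.08 − 0.041 + 0.29²/2)·0.3333 = -0.0710 + 0.0270 = -0.0439
d₁ = -0.0439 / 0.1674 = -0.2624 → -0.26
d₂ = d₁ − σ√T = -0.2624 − 0.1674 = -0.4298 → -0.43
exp(−qT) = exp(−0.041·0.3333) = 0.9864;  exp(−rT) = exp(−0.08·0.3333) = 0.9737
N(d₁) = N(-0.26) = 0.3974;  N(d₂) = N(-0.43) = 0.3336
C = 340·0.9864·0.3974 − 365·0.9737·0.3336 = 133.2784 − 118.5616 = 14.7168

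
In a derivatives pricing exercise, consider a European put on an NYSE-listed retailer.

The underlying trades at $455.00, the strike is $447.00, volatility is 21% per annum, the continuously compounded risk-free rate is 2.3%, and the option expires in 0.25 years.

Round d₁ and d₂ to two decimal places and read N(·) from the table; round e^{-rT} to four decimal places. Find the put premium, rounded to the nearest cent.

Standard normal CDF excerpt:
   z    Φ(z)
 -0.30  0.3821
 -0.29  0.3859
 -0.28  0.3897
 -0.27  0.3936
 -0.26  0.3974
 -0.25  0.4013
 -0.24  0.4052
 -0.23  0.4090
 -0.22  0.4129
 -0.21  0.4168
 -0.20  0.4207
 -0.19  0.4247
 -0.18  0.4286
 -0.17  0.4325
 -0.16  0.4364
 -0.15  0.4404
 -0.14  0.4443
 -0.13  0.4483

σ√T = 0.21·√0.25 = 0.1050
d₁ = [ln(455/447) + (0.023 + 0.21²/2)·0.25] / 0.1050 = [0.0177 + 0.0113] / 0.1050 = 0.2762 which rounds to 0.28
d₂ = d₁ − σ√T = 0.2762 − 0.1050 = 0.1712 which rounds to 0.17
exp(−rT) = exp(−0.023·0.25) = 0.9943
N(−d₂) = N(-0.17) = 0.4325;  N(−d₁) = N(-0.28) = 0.3897
P = 447·0.9943·0.4325 − 455·0.3897 = 192.2255 − 177.3135 = 14.9120

$14.91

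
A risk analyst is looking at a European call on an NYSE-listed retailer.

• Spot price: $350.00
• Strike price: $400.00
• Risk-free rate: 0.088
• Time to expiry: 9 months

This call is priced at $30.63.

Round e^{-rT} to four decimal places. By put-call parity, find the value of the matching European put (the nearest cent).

e^(−rT) = e^(−0.088·0.75) = 0.9361
Put-call parity: C − P = S − K·e^(−rT) = 350 − 400·0.9361 = 350 − 374.4400 = -24.4400
P = C − (C − P) = 30.63 − (-24.4400) = 55.0700

$55.07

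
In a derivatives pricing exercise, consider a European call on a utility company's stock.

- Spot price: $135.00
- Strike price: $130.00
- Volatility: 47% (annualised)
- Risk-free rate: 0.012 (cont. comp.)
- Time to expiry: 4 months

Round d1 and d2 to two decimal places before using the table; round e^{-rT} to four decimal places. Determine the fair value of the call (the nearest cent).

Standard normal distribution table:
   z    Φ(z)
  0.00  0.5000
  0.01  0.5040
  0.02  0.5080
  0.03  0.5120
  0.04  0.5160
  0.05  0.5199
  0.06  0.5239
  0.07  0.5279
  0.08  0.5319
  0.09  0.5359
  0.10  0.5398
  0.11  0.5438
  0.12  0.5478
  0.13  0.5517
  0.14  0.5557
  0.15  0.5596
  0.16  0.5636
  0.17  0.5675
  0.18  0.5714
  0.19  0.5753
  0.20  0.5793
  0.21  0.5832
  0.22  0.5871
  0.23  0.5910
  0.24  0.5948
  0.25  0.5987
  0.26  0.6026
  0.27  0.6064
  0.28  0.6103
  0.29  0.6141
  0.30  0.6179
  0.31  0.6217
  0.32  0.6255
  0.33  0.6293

T = 0.3333;  σ√T = 0.2714
d₁ = [ln(135/130) + (0.012 + 0.47²/2)·0.3333] / 0.2714 = [0.0377 + 0.0408] / 0.2714 = 0.2895 ⇒ 0.29
d₂ = d₁ − σ√T = 0.2895 − 0.2714 = 0.0181 ⇒ 0.02
e^(−rT) = e^(−0.012·0.3333) = 0.9960
N(d₁) = N(0.29) = 0.6141;  N(d₂) = N(0.02) = 0.5080
C = 135·0.6141 − 130·0.9960·0.5080 = 82.9035 − 65.7758 = 17.1277

$17.13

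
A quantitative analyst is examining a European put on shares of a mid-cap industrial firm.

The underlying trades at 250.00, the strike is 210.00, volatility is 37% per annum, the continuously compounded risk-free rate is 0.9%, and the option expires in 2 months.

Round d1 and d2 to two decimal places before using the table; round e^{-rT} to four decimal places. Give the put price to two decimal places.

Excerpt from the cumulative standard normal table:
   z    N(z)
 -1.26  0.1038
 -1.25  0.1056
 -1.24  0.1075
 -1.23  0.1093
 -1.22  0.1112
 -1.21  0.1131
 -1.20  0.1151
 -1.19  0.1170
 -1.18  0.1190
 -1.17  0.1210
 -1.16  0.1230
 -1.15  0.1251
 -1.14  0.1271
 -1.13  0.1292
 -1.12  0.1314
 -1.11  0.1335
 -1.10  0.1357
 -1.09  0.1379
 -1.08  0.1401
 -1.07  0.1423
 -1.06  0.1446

2.04

T = 0.1667;  σ√T = 0.1511
d₁ = [ln(250/210) + (0.009 + 0.37²/2)·0.1667] / 0.1511 = [0.1744 + 0.0129] / 0.1511 = 1.2397 which rounds to 1.24
d₂ = d₁ − σ√T = 1.2397 − 0.1511 = 1.0887 which rounds to 1.09
exp(−rT) = exp(−0.009·0.1667) = 0.9985
N(−d₂) = N(-1.09) = 0.1379;  N(−d₁) = N(-1.24) = 0.1075
P = 210·0.9985·0.1379 − 250·0.1075 = 28.9156 − 26.8750 = 2.0406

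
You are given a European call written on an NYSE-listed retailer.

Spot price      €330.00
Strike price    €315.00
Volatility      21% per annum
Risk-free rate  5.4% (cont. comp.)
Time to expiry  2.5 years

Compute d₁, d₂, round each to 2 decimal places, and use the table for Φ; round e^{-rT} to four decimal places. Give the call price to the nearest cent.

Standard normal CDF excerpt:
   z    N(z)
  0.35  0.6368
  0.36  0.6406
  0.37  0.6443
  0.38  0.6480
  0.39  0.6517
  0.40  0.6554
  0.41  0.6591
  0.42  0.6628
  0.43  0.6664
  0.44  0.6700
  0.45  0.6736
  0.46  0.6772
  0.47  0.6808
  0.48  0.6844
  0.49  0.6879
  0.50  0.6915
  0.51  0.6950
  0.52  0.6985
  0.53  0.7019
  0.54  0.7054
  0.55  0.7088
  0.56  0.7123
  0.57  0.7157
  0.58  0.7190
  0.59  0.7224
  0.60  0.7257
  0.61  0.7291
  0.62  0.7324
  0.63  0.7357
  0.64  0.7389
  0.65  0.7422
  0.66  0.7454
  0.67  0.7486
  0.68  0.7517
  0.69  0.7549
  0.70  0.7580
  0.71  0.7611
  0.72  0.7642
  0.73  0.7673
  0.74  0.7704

€72.82

T = 2.5;  σ√T = 0.3320
d₁ = [ln(330/315) + (0.054 + ½·0.21²)·2.5] / (σ√T) = (0.0465 + 0.1901) / 0.3320 = 0.7127 ≈ 0.71
d₂ = 0.7127 − 0.3320 = 0.3807 ≈ 0.38
exp(−rT) = exp(−0.054·2.5) = 0.8737
C = 330·N(0.71) − 315·0.8737·N(0.38) = 330·0.7611 − 315·0.8737·0.6480 = 251.1630 − 178.3396 = 72.8234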